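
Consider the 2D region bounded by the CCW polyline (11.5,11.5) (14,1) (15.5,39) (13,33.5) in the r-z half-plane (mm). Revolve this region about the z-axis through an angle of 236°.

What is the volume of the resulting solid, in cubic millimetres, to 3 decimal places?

Profile (r,z), 4 vertices: (11.5,11.5) (14,1) (15.5,39) (13,33.5)
edge 0: (11.5,11.5)→(14,1)  cross = 11.5·1 − 14·11.5 = -149.5000; (r_i+r_j)·cross = 25.5·-149.5000 = -3812.2500
edge 1: (14,1)→(15.5,39)  cross = 14·39 − 15.5·1 = 530.5000; (r_i+r_j)·cross = 29.5·530.5000 = 15649.7500
edge 2: (15.5,39)→(13,33.5)  cross = 15.5·33.5 − 13·39 = 12.2500; (r_i+r_j)·cross = 28.5·12.2500 = 349.1250
edge 3: (13,33.5)→(11.5,11.5)  cross = 13·11.5 − 11.5·33.5 = -235.7500; (r_i+r_j)·cross = 24.5·-235.7500 = -5775.8750
Σcross = 157.5000 → A = |Σcross|/2 = 78.7500 mm²
Σ(r_i+r_j)·cross = 6410.7500 → first moment M = |Σ|/6 = 1068.4583
R_c = M/A = 1068.4583/78.7500 = 13.5677 mm
θ = 236° = 4.118977 rad
V = θ·R_c·A = 4.118977·13.5677·78.7500 = 4400.955 mm³

Volume = 4400.955 mm³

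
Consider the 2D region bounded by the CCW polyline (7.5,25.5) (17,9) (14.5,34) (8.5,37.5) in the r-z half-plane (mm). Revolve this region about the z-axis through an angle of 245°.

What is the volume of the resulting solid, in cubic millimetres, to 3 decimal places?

Volume = 7095.760 mm³

Profile (r,z), 4 vertices: (7.5,25.5) (17,9) (14.5,34) (8.5,37.5)
edge 0: (7.5,25.5)→(17,9)  cross = 7.5·9 − 17·25.5 = -366.0000; (r_i+r_j)·cross = 24.5·-366.0000 = -8967.0000
edge 1: (17,9)→(14.5,34)  cross = 17·34 − 14.5·9 = 447.5000; (r_i+r_j)·cross = 31.5·447.5000 = 14096.2500
edge 2: (14.5,34)→(8.5,37.5)  cross = 14.5·37.5 − 8.5·34 = 254.7500; (r_i+r_j)·cross = 23·254.7500 = 5859.2500
edge 3: (8.5,37.5)→(7.5,25.5)  cross = 8.5·25.5 − 7.5·37.5 = -64.5000; (r_i+r_j)·cross = 16·-64.5000 = -1032.0000
Σcross = 271.7500 → A = |Σcross|/2 = 135.8750 mm²
Σ(r_i+r_j)·cross = 9956.5000 → first moment M = |Σ|/6 = 1659.4167
R_c = M/A = 1659.4167/135.8750 = 12.2128 mm
θ = 245° = 4.276057 rad
V = θ·R_c·A = 4.276057·12.2128·135.8750 = 7095.760 mm³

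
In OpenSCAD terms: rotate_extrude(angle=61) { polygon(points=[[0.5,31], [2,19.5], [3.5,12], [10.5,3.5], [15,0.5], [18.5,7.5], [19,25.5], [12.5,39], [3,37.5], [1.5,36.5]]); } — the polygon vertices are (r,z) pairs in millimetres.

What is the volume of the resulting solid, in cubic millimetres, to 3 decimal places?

Profile (r,z), 10 vertices: (0.5,31) (2,19.5) (3.5,12) (10.5,3.5) (15,0.5) (18.5,7.5) (19,25.5) (12.5,39) (3,37.5) (1.5,36.5)
edge 0: (0.5,31)→(2,19.5)  cross = 0.5·19.5 − 2·31 = -52.2500; (r_i+r_j)·cross = 2.5·-52.2500 = -130.6250
edge 1: (2,19.5)→(3.5,12)  cross = 2·12 − 3.5·19.5 = -44.2500; (r_i+r_j)·cross = 5.5·-44.2500 = -243.3750
edge 2: (3.5,12)→(10.5,3.5)  cross = 3.5·3.5 − 10.5·12 = -113.7500; (r_i+r_j)·cross = 14·-113.7500 = -1592.5000
edge 3: (10.5,3.5)→(15,0.5)  cross = 10.5·0.5 − 15·3.5 = -47.2500; (r_i+r_j)·cross = 25.5·-47.2500 = -1204.8750
edge 4: (15,0.5)→(18.5,7.5)  cross = 15·7.5 − 18.5·0.5 = 103.2500; (r_i+r_j)·cross = 33.5·103.2500 = 3458.8750
edge 5: (18.5,7.5)→(19,25.5)  cross = 18.5·25.5 − 19·7.5 = 329.2500; (r_i+r_j)·cross = 37.5·329.2500 = 12346.8750
edge 6: (19,25.5)→(12.5,39)  cross = 19·39 − 12.5·25.5 = 422.2500; (r_i+r_j)·cross = 31.5·422.2500 = 13300.8750
edge 7: (12.5,39)→(3,37.5)  cross = 12.5·37.5 − 3·39 = 351.7500; (r_i+r_j)·cross = 15.5·351.7500 = 5452.1250
edge 8: (3,37.5)→(1.5,36.5)  cross = 3·36.5 − 1.5·37.5 = 53.2500; (r_i+r_j)·cross = 4.5·53.2500 = 239.6250
edge 9: (1.5,36.5)→(0.5,31)  cross = 1.5·31 − 0.5·36.5 = 28.2500; (r_i+r_j)·cross = 2·28.2500 = 56.5000
Σcross = 1030.5000 → A = |Σcross|/2 = 515.2500 mm²
Σ(r_i+r_j)·cross = 31683.5000 → first moment M = |Σ|/6 = 5280.5833
R_c = M/A = 5280.5833/515.2500 = 10.2486 mm
θ = 61° = 1.064651 rad
V = θ·R_c·A = 1.064651·10.2486·515.2500 = 5621.978 mm³

Volume = 5621.978 mm³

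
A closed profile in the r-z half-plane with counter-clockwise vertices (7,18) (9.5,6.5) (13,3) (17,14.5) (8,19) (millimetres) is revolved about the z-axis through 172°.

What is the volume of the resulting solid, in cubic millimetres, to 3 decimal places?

Volume = 3069.135 mm³

Profile (r,z), 5 vertices: (7,18) (9.5,6.5) (13,3) (17,14.5) (8,19)
edge 0: (7,18)→(9.5,6.5)  cross = 7·6.5 − 9.5·18 = -125.5000; (r_i+r_j)·cross = 16.5·-125.5000 = -2070.7500
edge 1: (9.5,6.5)→(13,3)  cross = 9.5·3 − 13·6.5 = -56.0000; (r_i+r_j)·cross = 22.5·-56.0000 = -1260.0000
edge 2: (13,3)→(17,14.5)  cross = 13·14.5 − 17·3 = 137.5000; (r_i+r_j)·cross = 30·137.5000 = 4125.0000
edge 3: (17,14.5)→(8,19)  cross = 17·19 − 8·14.5 = 207.0000; (r_i+r_j)·cross = 25·207.0000 = 5175.0000
edge 4: (8,19)→(7,18)  cross = 8·18 − 7·19 = 11.0000; (r_i+r_j)·cross = 15·11.0000 = 165.0000
Σcross = 174.0000 → A = |Σcross|/2 = 87.0000 mm²
Σ(r_i+r_j)·cross = 6134.2500 → first moment M = |Σ|/6 = 1022.3750
R_c = M/A = 1022.3750/87.0000 = 11.7514 mm
θ = 172° = 3.001966 rad
V = θ·R_c·A = 3.001966·11.7514·87.0000 = 3069.135 mm³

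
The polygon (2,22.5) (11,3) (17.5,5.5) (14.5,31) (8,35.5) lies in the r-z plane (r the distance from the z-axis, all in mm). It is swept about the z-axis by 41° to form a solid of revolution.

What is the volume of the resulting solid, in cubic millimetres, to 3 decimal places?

Volume = 2264.633 mm³

Profile (r,z), 5 vertices: (2,22.5) (11,3) (17.5,5.5) (14.5,31) (8,35.5)
edge 0: (2,22.5)→(11,3)  cross = 2·3 − 11·22.5 = -241.5000; (r_i+r_j)·cross = 13·-241.5000 = -3139.5000
edge 1: (11,3)→(17.5,5.5)  cross = 11·5.5 − 17.5·3 = 8.0000; (r_i+r_j)·cross = 28.5·8.0000 = 228.0000
edge 2: (17.5,5.5)→(14.5,31)  cross = 17.5·31 − 14.5·5.5 = 462.7500; (r_i+r_j)·cross = 32·462.7500 = 14808.0000
edge 3: (14.5,31)→(8,35.5)  cross = 14.5·35.5 − 8·31 = 266.7500; (r_i+r_j)·cross = 22.5·266.7500 = 6001.8750
edge 4: (8,35.5)→(2,22.5)  cross = 8·22.5 − 2·35.5 = 109.0000; (r_i+r_j)·cross = 10·109.0000 = 1090.0000
Σcross = 605.0000 → A = |Σcross|/2 = 302.5000 mm²
Σ(r_i+r_j)·cross = 18988.3750 → first moment M = |Σ|/6 = 3164.7292
R_c = M/A = 3164.7292/302.5000 = 10.4619 mm
θ = 41° = 0.715585 rad
V = θ·R_c·A = 0.715585·10.4619·302.5000 = 2264.633 mm³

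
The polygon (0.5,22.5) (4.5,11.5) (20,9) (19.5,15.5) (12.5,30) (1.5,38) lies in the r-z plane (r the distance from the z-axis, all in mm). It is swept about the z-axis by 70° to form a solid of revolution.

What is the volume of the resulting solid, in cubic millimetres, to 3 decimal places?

Volume = 3820.351 mm³

Profile (r,z), 6 vertices: (0.5,22.5) (4.5,11.5) (20,9) (19.5,15.5) (12.5,30) (1.5,38)
edge 0: (0.5,22.5)→(4.5,11.5)  cross = 0.5·11.5 − 4.5·22.5 = -95.5000; (r_i+r_j)·cross = 5·-95.5000 = -477.5000
edge 1: (4.5,11.5)→(20,9)  cross = 4.5·9 − 20·11.5 = -189.5000; (r_i+r_j)·cross = 24.5·-189.5000 = -4642.7500
edge 2: (20,9)→(19.5,15.5)  cross = 20·15.5 − 19.5·9 = 134.5000; (r_i+r_j)·cross = 39.5·134.5000 = 5312.7500
edge 3: (19.5,15.5)→(12.5,30)  cross = 19.5·30 − 12.5·15.5 = 391.2500; (r_i+r_j)·cross = 32·391.2500 = 12520.0000
edge 4: (12.5,30)→(1.5,38)  cross = 12.5·38 − 1.5·30 = 430.0000; (r_i+r_j)·cross = 14·430.0000 = 6020.0000
edge 5: (1.5,38)→(0.5,22.5)  cross = 1.5·22.5 − 0.5·38 = 14.7500; (r_i+r_j)·cross = 2·14.7500 = 29.5000
Σcross = 685.5000 → A = |Σcross|/2 = 342.7500 mm²
Σ(r_i+r_j)·cross = 18762.0000 → first moment M = |Σ|/6 = 3127.0000
R_c = M/A = 3127.0000/342.7500 = 9.1233 mm
θ = 70° = 1.221730 rad
V = θ·R_c·A = 1.221730·9.1233·342.7500 = 3820.351 mm³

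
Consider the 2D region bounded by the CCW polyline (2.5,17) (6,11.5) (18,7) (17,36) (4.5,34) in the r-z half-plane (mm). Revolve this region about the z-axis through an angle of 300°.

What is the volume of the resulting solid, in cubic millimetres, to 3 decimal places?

Volume = 19911.480 mm³

Profile (r,z), 5 vertices: (2.5,17) (6,11.5) (18,7) (17,36) (4.5,34)
edge 0: (2.5,17)→(6,11.5)  cross = 2.5·11.5 − 6·17 = -73.2500; (r_i+r_j)·cross = 8.5·-73.2500 = -622.6250
edge 1: (6,11.5)→(18,7)  cross = 6·7 − 18·11.5 = -165.0000; (r_i+r_j)·cross = 24·-165.0000 = -3960.0000
edge 2: (18,7)→(17,36)  cross = 18·36 − 17·7 = 529.0000; (r_i+r_j)·cross = 35·529.0000 = 18515.0000
edge 3: (17,36)→(4.5,34)  cross = 17·34 − 4.5·36 = 416.0000; (r_i+r_j)·cross = 21.5·416.0000 = 8944.0000
edge 4: (4.5,34)→(2.5,17)  cross = 4.5·17 − 2.5·34 = -8.5000; (r_i+r_j)·cross = 7·-8.5000 = -59.5000
Σcross = 698.2500 → A = |Σcross|/2 = 349.1250 mm²
Σ(r_i+r_j)·cross = 22816.8750 → first moment M = |Σ|/6 = 3802.8125
R_c = M/A = 3802.8125/349.1250 = 10.8924 mm
θ = 300° = 5.235988 rad
V = θ·R_c·A = 5.235988·10.8924·349.1250 = 19911.480 mm³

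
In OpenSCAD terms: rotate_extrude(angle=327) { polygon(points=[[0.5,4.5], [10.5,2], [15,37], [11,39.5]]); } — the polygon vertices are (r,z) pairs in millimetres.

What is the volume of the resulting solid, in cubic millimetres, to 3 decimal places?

Volume = 13124.838 mm³

Profile (r,z), 4 vertices: (0.5,4.5) (10.5,2) (15,37) (11,39.5)
edge 0: (0.5,4.5)→(10.5,2)  cross = 0.5·2 − 10.5·4.5 = -46.2500; (r_i+r_j)·cross = 11·-46.2500 = -508.7500
edge 1: (10.5,2)→(15,37)  cross = 10.5·37 − 15·2 = 358.5000; (r_i+r_j)·cross = 25.5·358.5000 = 9141.7500
edge 2: (15,37)→(11,39.5)  cross = 15·39.5 − 11·37 = 185.5000; (r_i+r_j)·cross = 26·185.5000 = 4823.0000
edge 3: (11,39.5)→(0.5,4.5)  cross = 11·4.5 − 0.5·39.5 = 29.7500; (r_i+r_j)·cross = 11.5·29.7500 = 342.1250
Σcross = 527.5000 → A = |Σcross|/2 = 263.7500 mm²
Σ(r_i+r_j)·cross = 13798.1250 → first moment M = |Σ|/6 = 2299.6875
R_c = M/A = 2299.6875/263.7500 = 8.7192 mm
θ = 327° = 5.707227 rad
V = θ·R_c·A = 5.707227·8.7192·263.7500 = 13124.838 mm³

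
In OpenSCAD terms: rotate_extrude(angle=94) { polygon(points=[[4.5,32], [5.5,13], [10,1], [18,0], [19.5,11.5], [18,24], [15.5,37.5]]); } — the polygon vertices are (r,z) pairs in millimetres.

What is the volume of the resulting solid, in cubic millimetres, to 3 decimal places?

Profile (r,z), 7 vertices: (4.5,32) (5.5,13) (10,1) (18,0) (19.5,11.5) (18,24) (15.5,37.5)
edge 0: (4.5,32)→(5.5,13)  cross = 4.5·13 − 5.5·32 = -117.5000; (r_i+r_j)·cross = 10·-117.5000 = -1175.0000
edge 1: (5.5,13)→(10,1)  cross = 5.5·1 − 10·13 = -124.5000; (r_i+r_j)·cross = 15.5·-124.5000 = -1929.7500
edge 2: (10,1)→(18,0)  cross = 10·0 − 18·1 = -18.0000; (r_i+r_j)·cross = 28·-18.0000 = -504.0000
edge 3: (18,0)→(19.5,11.5)  cross = 18·11.5 − 19.5·0 = 207.0000; (r_i+r_j)·cross = 37.5·207.0000 = 7762.5000
edge 4: (19.5,11.5)→(18,24)  cross = 19.5·24 − 18·11.5 = 261.0000; (r_i+r_j)·cross = 37.5·261.0000 = 9787.5000
edge 5: (18,24)→(15.5,37.5)  cross = 18·37.5 − 15.5·24 = 303.0000; (r_i+r_j)·cross = 33.5·303.0000 = 10150.5000
edge 6: (15.5,37.5)→(4.5,32)  cross = 15.5·32 − 4.5·37.5 = 327.2500; (r_i+r_j)·cross = 20·327.2500 = 6545.0000
Σcross = 838.2500 → A = |Σcross|/2 = 419.1250 mm²
Σ(r_i+r_j)·cross = 30636.7500 → first moment M = |Σ|/6 = 5106.1250
R_c = M/A = 5106.1250/419.1250 = 12.1828 mm
θ = 94° = 1.640609 rad
V = θ·R_c·A = 1.640609·12.1828·419.1250 = 8377.157 mm³

Volume = 8377.157 mm³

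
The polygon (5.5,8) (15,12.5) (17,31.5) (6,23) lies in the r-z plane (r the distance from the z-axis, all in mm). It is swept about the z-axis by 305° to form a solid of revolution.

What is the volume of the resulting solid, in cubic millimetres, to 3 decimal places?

Profile (r,z), 4 vertices: (5.5,8) (15,12.5) (17,31.5) (6,23)
edge 0: (5.5,8)→(15,12.5)  cross = 5.5·12.5 − 15·8 = -51.2500; (r_i+r_j)·cross = 20.5·-51.2500 = -1050.6250
edge 1: (15,12.5)→(17,31.5)  cross = 15·31.5 − 17·12.5 = 260.0000; (r_i+r_j)·cross = 32·260.0000 = 8320.0000
edge 2: (17,31.5)→(6,23)  cross = 17·23 − 6·31.5 = 202.0000; (r_i+r_j)·cross = 23·202.0000 = 4646.0000
edge 3: (6,23)→(5.5,8)  cross = 6·8 − 5.5·23 = -78.5000; (r_i+r_j)·cross = 11.5·-78.5000 = -902.7500
Σcross = 332.2500 → A = |Σcross|/2 = 166.1250 mm²
Σ(r_i+r_j)·cross = 11012.6250 → first moment M = |Σ|/6 = 1835.4375
R_c = M/A = 1835.4375/166.1250 = 11.0485 mm
θ = 305° = 5.323254 rad
V = θ·R_c·A = 5.323254·11.0485·166.1250 = 9770.500 mm³

Volume = 9770.500 mm³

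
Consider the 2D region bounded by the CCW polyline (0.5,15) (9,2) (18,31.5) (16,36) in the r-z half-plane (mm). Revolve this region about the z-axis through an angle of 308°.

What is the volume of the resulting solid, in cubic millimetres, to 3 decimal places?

Profile (r,z), 4 vertices: (0.5,15) (9,2) (18,31.5) (16,36)
edge 0: (0.5,15)→(9,2)  cross = 0.5·2 − 9·15 = -134.0000; (r_i+r_j)·cross = 9.5·-134.0000 = -1273.0000
edge 1: (9,2)→(18,31.5)  cross = 9·31.5 − 18·2 = 247.5000; (r_i+r_j)·cross = 27·247.5000 = 6682.5000
edge 2: (18,31.5)→(16,36)  cross = 18·36 − 16·31.5 = 144.0000; (r_i+r_j)·cross = 34·144.0000 = 4896.0000
edge 3: (16,36)→(0.5,15)  cross = 16·15 − 0.5·36 = 222.0000; (r_i+r_j)·cross = 16.5·222.0000 = 3663.0000
Σcross = 479.5000 → A = |Σcross|/2 = 239.7500 mm²
Σ(r_i+r_j)·cross = 13968.5000 → first moment M = |Σ|/6 = 2328.0833
R_c = M/A = 2328.0833/239.7500 = 9.7105 mm
θ = 308° = 5.375614 rad
V = θ·R_c·A = 5.375614·9.7105·239.7500 = 12514.878 mm³

Volume = 12514.878 mm³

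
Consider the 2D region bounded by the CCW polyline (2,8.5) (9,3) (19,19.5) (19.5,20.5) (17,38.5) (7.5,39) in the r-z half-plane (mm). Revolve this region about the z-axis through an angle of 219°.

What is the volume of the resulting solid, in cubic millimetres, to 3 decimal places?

Volume = 16954.639 mm³

Profile (r,z), 6 vertices: (2,8.5) (9,3) (19,19.5) (19.5,20.5) (17,38.5) (7.5,39)
edge 0: (2,8.5)→(9,3)  cross = 2·3 − 9·8.5 = -70.5000; (r_i+r_j)·cross = 11·-70.5000 = -775.5000
edge 1: (9,3)→(19,19.5)  cross = 9·19.5 − 19·3 = 118.5000; (r_i+r_j)·cross = 28·118.5000 = 3318.0000
edge 2: (19,19.5)→(19.5,20.5)  cross = 19·20.5 − 19.5·19.5 = 9.2500; (r_i+r_j)·cross = 38.5·9.2500 = 356.1250
edge 3: (19.5,20.5)→(17,38.5)  cross = 19.5·38.5 − 17·20.5 = 402.2500; (r_i+r_j)·cross = 36.5·402.2500 = 14682.1250
edge 4: (17,38.5)→(7.5,39)  cross = 17·39 − 7.5·38.5 = 374.2500; (r_i+r_j)·cross = 24.5·374.2500 = 9169.1250
edge 5: (7.5,39)→(2,8.5)  cross = 7.5·8.5 − 2·39 = -14.2500; (r_i+r_j)·cross = 9.5·-14.2500 = -135.3750
Σcross = 819.5000 → A = |Σcross|/2 = 409.7500 mm²
Σ(r_i+r_j)·cross = 26614.5000 → first moment M = |Σ|/6 = 4435.7500
R_c = M/A = 4435.7500/409.7500 = 10.8255 mm
θ = 219° = 3.822271 rad
V = θ·R_c·A = 3.822271·10.8255·409.7500 = 16954.639 mm³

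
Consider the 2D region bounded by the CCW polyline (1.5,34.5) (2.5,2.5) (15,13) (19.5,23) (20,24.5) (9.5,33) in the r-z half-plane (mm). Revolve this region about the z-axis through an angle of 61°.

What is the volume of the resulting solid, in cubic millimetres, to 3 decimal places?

Volume = 3390.026 mm³

Profile (r,z), 6 vertices: (1.5,34.5) (2.5,2.5) (15,13) (19.5,23) (20,24.5) (9.5,33)
edge 0: (1.5,34.5)→(2.5,2.5)  cross = 1.5·2.5 − 2.5·34.5 = -82.5000; (r_i+r_j)·cross = 4·-82.5000 = -330.0000
edge 1: (2.5,2.5)→(15,13)  cross = 2.5·13 − 15·2.5 = -5.0000; (r_i+r_j)·cross = 17.5·-5.0000 = -87.5000
edge 2: (15,13)→(19.5,23)  cross = 15·23 − 19.5·13 = 91.5000; (r_i+r_j)·cross = 34.5·91.5000 = 3156.7500
edge 3: (19.5,23)→(20,24.5)  cross = 19.5·24.5 − 20·23 = 17.7500; (r_i+r_j)·cross = 39.5·17.7500 = 701.1250
edge 4: (20,24.5)→(9.5,33)  cross = 20·33 − 9.5·24.5 = 427.2500; (r_i+r_j)·cross = 29.5·427.2500 = 12603.8750
edge 5: (9.5,33)→(1.5,34.5)  cross = 9.5·34.5 − 1.5·33 = 278.2500; (r_i+r_j)·cross = 11·278.2500 = 3060.7500
Σcross = 727.2500 → A = |Σcross|/2 = 363.6250 mm²
Σ(r_i+r_j)·cross = 19105.0000 → first moment M = |Σ|/6 = 3184.1667
R_c = M/A = 3184.1667/363.6250 = 8.7567 mm
θ = 61° = 1.064651 rad
V = θ·R_c·A = 1.064651·8.7567·363.6250 = 3390.026 mm³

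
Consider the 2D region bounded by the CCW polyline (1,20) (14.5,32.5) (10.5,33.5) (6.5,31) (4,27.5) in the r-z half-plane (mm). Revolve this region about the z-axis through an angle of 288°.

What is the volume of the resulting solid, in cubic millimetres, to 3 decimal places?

Profile (r,z), 5 vertices: (1,20) (14.5,32.5) (10.5,33.5) (6.5,31) (4,27.5)
edge 0: (1,20)→(14.5,32.5)  cross = 1·32.5 − 14.5·20 = -257.5000; (r_i+r_j)·cross = 15.5·-257.5000 = -3991.2500
edge 1: (14.5,32.5)→(10.5,33.5)  cross = 14.5·33.5 − 10.5·32.5 = 144.5000; (r_i+r_j)·cross = 25·144.5000 = 3612.5000
edge 2: (10.5,33.5)→(6.5,31)  cross = 10.5·31 − 6.5·33.5 = 107.7500; (r_i+r_j)·cross = 17·107.7500 = 1831.7500
edge 3: (6.5,31)→(4,27.5)  cross = 6.5·27.5 − 4·31 = 54.7500; (r_i+r_j)·cross = 10.5·54.7500 = 574.8750
edge 4: (4,27.5)→(1,20)  cross = 4·20 − 1·27.5 = 52.5000; (r_i+r_j)·cross = 5·52.5000 = 262.5000
Σcross = 102.0000 → A = |Σcross|/2 = 51.0000 mm²
Σ(r_i+r_j)·cross = 2290.3750 → first moment M = |Σ|/6 = 381.7292
R_c = M/A = 381.7292/51.0000 = 7.4849 mm
θ = 288° = 5.026548 rad
V = θ·R_c·A = 5.026548·7.4849·51.0000 = 1918.780 mm³

Volume = 1918.780 mm³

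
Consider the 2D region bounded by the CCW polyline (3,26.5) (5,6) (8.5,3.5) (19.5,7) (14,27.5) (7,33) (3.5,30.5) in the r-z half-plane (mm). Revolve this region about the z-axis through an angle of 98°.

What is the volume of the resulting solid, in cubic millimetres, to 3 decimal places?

Volume = 5634.346 mm³

Profile (r,z), 7 vertices: (3,26.5) (5,6) (8.5,3.5) (19.5,7) (14,27.5) (7,33) (3.5,30.5)
edge 0: (3,26.5)→(5,6)  cross = 3·6 − 5·26.5 = -114.5000; (r_i+r_j)·cross = 8·-114.5000 = -916.0000
edge 1: (5,6)→(8.5,3.5)  cross = 5·3.5 − 8.5·6 = -33.5000; (r_i+r_j)·cross = 13.5·-33.5000 = -452.2500
edge 2: (8.5,3.5)→(19.5,7)  cross = 8.5·7 − 19.5·3.5 = -8.7500; (r_i+r_j)·cross = 28·-8.7500 = -245.0000
edge 3: (19.5,7)→(14,27.5)  cross = 19.5·27.5 − 14·7 = 438.2500; (r_i+r_j)·cross = 33.5·438.2500 = 14681.3750
edge 4: (14,27.5)→(7,33)  cross = 14·33 − 7·27.5 = 269.5000; (r_i+r_j)·cross = 21·269.5000 = 5659.5000
edge 5: (7,33)→(3.5,30.5)  cross = 7·30.5 − 3.5·33 = 98.0000; (r_i+r_j)·cross = 10.5·98.0000 = 1029.0000
edge 6: (3.5,30.5)→(3,26.5)  cross = 3.5·26.5 − 3·30.5 = 1.2500; (r_i+r_j)·cross = 6.5·1.2500 = 8.1250
Σcross = 650.2500 → A = |Σcross|/2 = 325.1250 mm²
Σ(r_i+r_j)·cross = 19764.7500 → first moment M = |Σ|/6 = 3294.1250
R_c = M/A = 3294.1250/325.1250 = 10.1319 mm
θ = 98° = 1.710423 rad
V = θ·R_c·A = 1.710423·10.1319·325.1250 = 5634.346 mm³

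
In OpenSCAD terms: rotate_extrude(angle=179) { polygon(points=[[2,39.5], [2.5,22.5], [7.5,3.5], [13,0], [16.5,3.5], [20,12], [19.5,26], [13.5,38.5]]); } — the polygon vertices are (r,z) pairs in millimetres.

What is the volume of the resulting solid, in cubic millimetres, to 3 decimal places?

Volume = 18120.138 mm³

Profile (r,z), 8 vertices: (2,39.5) (2.5,22.5) (7.5,3.5) (13,0) (16.5,3.5) (20,12) (19.5,26) (13.5,38.5)
edge 0: (2,39.5)→(2.5,22.5)  cross = 2·22.5 − 2.5·39.5 = -53.7500; (r_i+r_j)·cross = 4.5·-53.7500 = -241.8750
edge 1: (2.5,22.5)→(7.5,3.5)  cross = 2.5·3.5 − 7.5·22.5 = -160.0000; (r_i+r_j)·cross = 10·-160.0000 = -1600.0000
edge 2: (7.5,3.5)→(13,0)  cross = 7.5·0 − 13·3.5 = -45.5000; (r_i+r_j)·cross = 20.5·-45.5000 = -932.7500
edge 3: (13,0)→(16.5,3.5)  cross = 13·3.5 − 16.5·0 = 45.5000; (r_i+r_j)·cross = 29.5·45.5000 = 1342.2500
edge 4: (16.5,3.5)→(20,12)  cross = 16.5·12 − 20·3.5 = 128.0000; (r_i+r_j)·cross = 36.5·128.0000 = 4672.0000
edge 5: (20,12)→(19.5,26)  cross = 20·26 − 19.5·12 = 286.0000; (r_i+r_j)·cross = 39.5·286.0000 = 11297.0000
edge 6: (19.5,26)→(13.5,38.5)  cross = 19.5·38.5 − 13.5·26 = 399.7500; (r_i+r_j)·cross = 33·399.7500 = 13191.7500
edge 7: (13.5,38.5)→(2,39.5)  cross = 13.5·39.5 − 2·38.5 = 456.2500; (r_i+r_j)·cross = 15.5·456.2500 = 7071.8750
Σcross = 1056.2500 → A = |Σcross|/2 = 528.1250 mm²
Σ(r_i+r_j)·cross = 34800.2500 → first moment M = |Σ|/6 = 5800.0417
R_c = M/A = 5800.0417/528.1250 = 10.9823 mm
θ = 179° = 3.124139 rad
V = θ·R_c·A = 3.124139·10.9823·528.1250 = 18120.138 mm³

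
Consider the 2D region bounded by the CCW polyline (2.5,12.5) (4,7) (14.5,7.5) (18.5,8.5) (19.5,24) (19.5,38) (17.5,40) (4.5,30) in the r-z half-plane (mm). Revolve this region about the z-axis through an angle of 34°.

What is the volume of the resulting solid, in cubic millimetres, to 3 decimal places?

Profile (r,z), 8 vertices: (2.5,12.5) (4,7) (14.5,7.5) (18.5,8.5) (19.5,24) (19.5,38) (17.5,40) (4.5,30)
edge 0: (2.5,12.5)→(4,7)  cross = 2.5·7 − 4·12.5 = -32.5000; (r_i+r_j)·cross = 6.5·-32.5000 = -211.2500
edge 1: (4,7)→(14.5,7.5)  cross = 4·7.5 − 14.5·7 = -71.5000; (r_i+r_j)·cross = 18.5·-71.5000 = -1322.7500
edge 2: (14.5,7.5)→(18.5,8.5)  cross = 14.5·8.5 − 18.5·7.5 = -15.5000; (r_i+r_j)·cross = 33·-15.5000 = -511.5000
edge 3: (18.5,8.5)→(19.5,24)  cross = 18.5·24 − 19.5·8.5 = 278.2500; (r_i+r_j)·cross = 38·278.2500 = 10573.5000
edge 4: (19.5,24)→(19.5,38)  cross = 19.5·38 − 19.5·24 = 273.0000; (r_i+r_j)·cross = 39·273.0000 = 10647.0000
edge 5: (19.5,38)→(17.5,40)  cross = 19.5·40 − 17.5·38 = 115.0000; (r_i+r_j)·cross = 37·115.0000 = 4255.0000
edge 6: (17.5,40)→(4.5,30)  cross = 17.5·30 − 4.5·40 = 345.0000; (r_i+r_j)·cross = 22·345.0000 = 7590.0000
edge 7: (4.5,30)→(2.5,12.5)  cross = 4.5·12.5 − 2.5·30 = -18.7500; (r_i+r_j)·cross = 7·-18.7500 = -131.2500
Σcross = 873.0000 → A = |Σcross|/2 = 436.5000 mm²
Σ(r_i+r_j)·cross = 30888.7500 → first moment M = |Σ|/6 = 5148.1250
R_c = M/A = 5148.1250/436.5000 = 11.7941 mm
θ = 34° = 0.593412 rad
V = θ·R_c·A = 0.593412·11.7941·436.5000 = 3054.959 mm³

Volume = 3054.959 mm³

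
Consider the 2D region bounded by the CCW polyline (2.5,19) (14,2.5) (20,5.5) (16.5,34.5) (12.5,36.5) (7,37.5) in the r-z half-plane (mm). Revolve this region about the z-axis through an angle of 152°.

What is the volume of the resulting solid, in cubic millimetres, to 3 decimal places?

Profile (r,z), 6 vertices: (2.5,19) (14,2.5) (20,5.5) (16.5,34.5) (12.5,36.5) (7,37.5)
edge 0: (2.5,19)→(14,2.5)  cross = 2.5·2.5 − 14·19 = -259.7500; (r_i+r_j)·cross = 16.5·-259.7500 = -4285.8750
edge 1: (14,2.5)→(20,5.5)  cross = 14·5.5 − 20·2.5 = 27.0000; (r_i+r_j)·cross = 34·27.0000 = 918.0000
edge 2: (20,5.5)→(16.5,34.5)  cross = 20·34.5 − 16.5·5.5 = 599.2500; (r_i+r_j)·cross = 36.5·599.2500 = 21872.6250
edge 3: (16.5,34.5)→(12.5,36.5)  cross = 16.5·36.5 − 12.5·34.5 = 171.0000; (r_i+r_j)·cross = 29·171.0000 = 4959.0000
edge 4: (12.5,36.5)→(7,37.5)  cross = 12.5·37.5 − 7·36.5 = 213.2500; (r_i+r_j)·cross = 19.5·213.2500 = 4158.3750
edge 5: (7,37.5)→(2.5,19)  cross = 7·19 − 2.5·37.5 = 39.2500; (r_i+r_j)·cross = 9.5·39.2500 = 372.8750
Σcross = 790.0000 → A = |Σcross|/2 = 395.0000 mm²
Σ(r_i+r_j)·cross = 27995.0000 → first moment M = |Σ|/6 = 4665.8333
R_c = M/A = 4665.8333/395.0000 = 11.8122 mm
θ = 152° = 2.652900 rad
V = θ·R_c·A = 2.652900·11.8122·395.0000 = 12377.991 mm³

Volume = 12377.991 mm³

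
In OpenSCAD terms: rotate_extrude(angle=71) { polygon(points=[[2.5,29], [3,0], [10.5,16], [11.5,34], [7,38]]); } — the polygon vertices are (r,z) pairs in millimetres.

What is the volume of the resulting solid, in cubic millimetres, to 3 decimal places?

Profile (r,z), 5 vertices: (2.5,29) (3,0) (10.5,16) (11.5,34) (7,38)
edge 0: (2.5,29)→(3,0)  cross = 2.5·0 − 3·29 = -87.0000; (r_i+r_j)·cross = 5.5·-87.0000 = -478.5000
edge 1: (3,0)→(10.5,16)  cross = 3·16 − 10.5·0 = 48.0000; (r_i+r_j)·cross = 13.5·48.0000 = 648.0000
edge 2: (10.5,16)→(11.5,34)  cross = 10.5·34 − 11.5·16 = 173.0000; (r_i+r_j)·cross = 22·173.0000 = 3806.0000
edge 3: (11.5,34)→(7,38)  cross = 11.5·38 − 7·34 = 199.0000; (r_i+r_j)·cross = 18.5·199.0000 = 3681.5000
edge 4: (7,38)→(2.5,29)  cross = 7·29 − 2.5·38 = 108.0000; (r_i+r_j)·cross = 9.5·108.0000 = 1026.0000
Σcross = 441.0000 → A = |Σcross|/2 = 220.5000 mm²
Σ(r_i+r_j)·cross = 8683.0000 → first moment M = |Σ|/6 = 1447.1667
R_c = M/A = 1447.1667/220.5000 = 6.5631 mm
θ = 71° = 1.239184 rad
V = θ·R_c·A = 1.239184·6.5631·220.5000 = 1793.305 mm³

Volume = 1793.305 mm³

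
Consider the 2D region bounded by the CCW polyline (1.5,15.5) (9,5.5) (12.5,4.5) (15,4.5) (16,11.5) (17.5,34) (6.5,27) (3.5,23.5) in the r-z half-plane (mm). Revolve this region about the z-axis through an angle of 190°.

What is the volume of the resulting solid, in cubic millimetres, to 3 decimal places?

Volume = 10510.046 mm³

Profile (r,z), 8 vertices: (1.5,15.5) (9,5.5) (12.5,4.5) (15,4.5) (16,11.5) (17.5,34) (6.5,27) (3.5,23.5)
edge 0: (1.5,15.5)→(9,5.5)  cross = 1.5·5.5 − 9·15.5 = -131.2500; (r_i+r_j)·cross = 10.5·-131.2500 = -1378.1250
edge 1: (9,5.5)→(12.5,4.5)  cross = 9·4.5 − 12.5·5.5 = -28.2500; (r_i+r_j)·cross = 21.5·-28.2500 = -607.3750
edge 2: (12.5,4.5)→(15,4.5)  cross = 12.5·4.5 − 15·4.5 = -11.2500; (r_i+r_j)·cross = 27.5·-11.2500 = -309.3750
edge 3: (15,4.5)→(16,11.5)  cross = 15·11.5 − 16·4.5 = 100.5000; (r_i+r_j)·cross = 31·100.5000 = 3115.5000
edge 4: (16,11.5)→(17.5,34)  cross = 16·34 − 17.5·11.5 = 342.7500; (r_i+r_j)·cross = 33.5·342.7500 = 11482.1250
edge 5: (17.5,34)→(6.5,27)  cross = 17.5·27 − 6.5·34 = 251.5000; (r_i+r_j)·cross = 24·251.5000 = 6036.0000
edge 6: (6.5,27)→(3.5,23.5)  cross = 6.5·23.5 − 3.5·27 = 58.2500; (r_i+r_j)·cross = 10·58.2500 = 582.5000
edge 7: (3.5,23.5)→(1.5,15.5)  cross = 3.5·15.5 − 1.5·23.5 = 19.0000; (r_i+r_j)·cross = 5·19.0000 = 95.0000
Σcross = 601.2500 → A = |Σcross|/2 = 300.6250 mm²
Σ(r_i+r_j)·cross = 19016.2500 → first moment M = |Σ|/6 = 3169.3750
R_c = M/A = 3169.3750/300.6250 = 10.5426 mm
θ = 190° = 3.316126 rad
V = θ·R_c·A = 3.316126·10.5426·300.6250 = 10510.046 mm³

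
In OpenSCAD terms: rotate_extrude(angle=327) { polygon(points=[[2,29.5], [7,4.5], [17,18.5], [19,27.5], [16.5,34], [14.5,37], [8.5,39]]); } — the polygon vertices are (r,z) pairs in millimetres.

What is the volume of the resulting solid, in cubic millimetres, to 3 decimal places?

Profile (r,z), 7 vertices: (2,29.5) (7,4.5) (17,18.5) (19,27.5) (16.5,34) (14.5,37) (8.5,39)
edge 0: (2,29.5)→(7,4.5)  cross = 2·4.5 − 7·29.5 = -197.5000; (r_i+r_j)·cross = 9·-197.5000 = -1777.5000
edge 1: (7,4.5)→(17,18.5)  cross = 7·18.5 − 17·4.5 = 53.0000; (r_i+r_j)·cross = 24·53.0000 = 1272.0000
edge 2: (17,18.5)→(19,27.5)  cross = 17·27.5 − 19·18.5 = 116.0000; (r_i+r_j)·cross = 36·116.0000 = 4176.0000
edge 3: (19,27.5)→(16.5,34)  cross = 19·34 − 16.5·27.5 = 192.2500; (r_i+r_j)·cross = 35.5·192.2500 = 6824.8750
edge 4: (16.5,34)→(14.5,37)  cross = 16.5·37 − 14.5·34 = 117.5000; (r_i+r_j)·cross = 31·117.5000 = 3642.5000
edge 5: (14.5,37)→(8.5,39)  cross = 14.5·39 − 8.5·37 = 251.0000; (r_i+r_j)·cross = 23·251.0000 = 5773.0000
edge 6: (8.5,39)→(2,29.5)  cross = 8.5·29.5 − 2·39 = 172.7500; (r_i+r_j)·cross = 10.5·172.7500 = 1813.8750
Σcross = 705.0000 → A = |Σcross|/2 = 352.5000 mm²
Σ(r_i+r_j)·cross = 21724.7500 → first moment M = |Σ|/6 = 3620.7917
R_c = M/A = 3620.7917/352.5000 = 10.2717 mm
θ = 327° = 5.707227 rad
V = θ·R_c·A = 5.707227·10.2717·352.5000 = 20664.679 mm³

Volume = 20664.679 mm³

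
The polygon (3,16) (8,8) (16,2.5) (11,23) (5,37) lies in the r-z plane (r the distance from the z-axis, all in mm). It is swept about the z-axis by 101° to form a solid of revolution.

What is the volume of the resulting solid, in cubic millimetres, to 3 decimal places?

Volume = 2903.156 mm³

Profile (r,z), 5 vertices: (3,16) (8,8) (16,2.5) (11,23) (5,37)
edge 0: (3,16)→(8,8)  cross = 3·8 − 8·16 = -104.0000; (r_i+r_j)·cross = 11·-104.0000 = -1144.0000
edge 1: (8,8)→(16,2.5)  cross = 8·2.5 − 16·8 = -108.0000; (r_i+r_j)·cross = 24·-108.0000 = -2592.0000
edge 2: (16,2.5)→(11,23)  cross = 16·23 − 11·2.5 = 340.5000; (r_i+r_j)·cross = 27·340.5000 = 9193.5000
edge 3: (11,23)→(5,37)  cross = 11·37 − 5·23 = 292.0000; (r_i+r_j)·cross = 16·292.0000 = 4672.0000
edge 4: (5,37)→(3,16)  cross = 5·16 − 3·37 = -31.0000; (r_i+r_j)·cross = 8·-31.0000 = -248.0000
Σcross = 389.5000 → A = |Σcross|/2 = 194.7500 mm²
Σ(r_i+r_j)·cross = 9881.5000 → first moment M = |Σ|/6 = 1646.9167
R_c = M/A = 1646.9167/194.7500 = 8.4566 mm
θ = 101° = 1.762783 rad
V = θ·R_c·A = 1.762783·8.4566·194.7500 = 2903.156 mm³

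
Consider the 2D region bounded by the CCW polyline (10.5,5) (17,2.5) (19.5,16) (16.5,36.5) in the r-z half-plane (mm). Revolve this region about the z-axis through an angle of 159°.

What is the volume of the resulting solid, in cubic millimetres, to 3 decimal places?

Profile (r,z), 4 vertices: (10.5,5) (17,2.5) (19.5,16) (16.5,36.5)
edge 0: (10.5,5)→(17,2.5)  cross = 10.5·2.5 − 17·5 = -58.7500; (r_i+r_j)·cross = 27.5·-58.7500 = -1615.6250
edge 1: (17,2.5)→(19.5,16)  cross = 17·16 − 19.5·2.5 = 223.2500; (r_i+r_j)·cross = 36.5·223.2500 = 8148.6250
edge 2: (19.5,16)→(16.5,36.5)  cross = 19.5·36.5 − 16.5·16 = 447.7500; (r_i+r_j)·cross = 36·447.7500 = 16119.0000
edge 3: (16.5,36.5)→(10.5,5)  cross = 16.5·5 − 10.5·36.5 = -300.7500; (r_i+r_j)·cross = 27·-300.7500 = -8120.2500
Σcross = 311.5000 → A = |Σcross|/2 = 155.7500 mm²
Σ(r_i+r_j)·cross = 14531.7500 → first moment M = |Σ|/6 = 2421.9583
R_c = M/A = 2421.9583/155.7500 = 15.5503 mm
θ = 159° = 2.775074 rad
V = θ·R_c·A = 2.775074·15.5503·155.7500 = 6721.112 mm³

Volume = 6721.112 mm³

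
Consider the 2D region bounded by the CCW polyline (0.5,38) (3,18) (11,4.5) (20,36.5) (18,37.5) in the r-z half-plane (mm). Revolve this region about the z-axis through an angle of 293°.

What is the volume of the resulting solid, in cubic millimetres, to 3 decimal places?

Profile (r,z), 5 vertices: (0.5,38) (3,18) (11,4.5) (20,36.5) (18,37.5)
edge 0: (0.5,38)→(3,18)  cross = 0.5·18 − 3·38 = -105.0000; (r_i+r_j)·cross = 3.5·-105.0000 = -367.5000
edge 1: (3,18)→(11,4.5)  cross = 3·4.5 − 11·18 = -184.5000; (r_i+r_j)·cross = 14·-184.5000 = -2583.0000
edge 2: (11,4.5)→(20,36.5)  cross = 11·36.5 − 20·4.5 = 311.5000; (r_i+r_j)·cross = 31·311.5000 = 9656.5000
edge 3: (20,36.5)→(18,37.5)  cross = 20·37.5 − 18·36.5 = 93.0000; (r_i+r_j)·cross = 38·93.0000 = 3534.0000
edge 4: (18,37.5)→(0.5,38)  cross = 18·38 − 0.5·37.5 = 665.2500; (r_i+r_j)·cross = 18.5·665.2500 = 12307.1250
Σcross = 780.2500 → A = |Σcross|/2 = 390.1250 mm²
Σ(r_i+r_j)·cross = 22547.1250 → first moment M = |Σ|/6 = 3757.8542
R_c = M/A = 3757.8542/390.1250 = 9.6324 mm
θ = 293° = 5.113815 rad
V = θ·R_c·A = 5.113815·9.6324·390.1250 = 19216.970 mm³

Volume = 19216.970 mm³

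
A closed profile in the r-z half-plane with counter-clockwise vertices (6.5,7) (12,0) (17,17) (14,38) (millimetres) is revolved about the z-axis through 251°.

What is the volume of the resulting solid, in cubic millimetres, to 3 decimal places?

Volume = 10189.321 mm³

Profile (r,z), 4 vertices: (6.5,7) (12,0) (17,17) (14,38)
edge 0: (6.5,7)→(12,0)  cross = 6.5·0 − 12·7 = -84.0000; (r_i+r_j)·cross = 18.5·-84.0000 = -1554.0000
edge 1: (12,0)→(17,17)  cross = 12·17 − 17·0 = 204.0000; (r_i+r_j)·cross = 29·204.0000 = 5916.0000
edge 2: (17,17)→(14,38)  cross = 17·38 − 14·17 = 408.0000; (r_i+r_j)·cross = 31·408.0000 = 12648.0000
edge 3: (14,38)→(6.5,7)  cross = 14·7 − 6.5·38 = -149.0000; (r_i+r_j)·cross = 20.5·-149.0000 = -3054.5000
Σcross = 379.0000 → A = |Σcross|/2 = 189.5000 mm²
Σ(r_i+r_j)·cross = 13955.5000 → first moment M = |Σ|/6 = 2325.9167
R_c = M/A = 2325.9167/189.5000 = 12.2740 mm
θ = 251° = 4.380776 rad
V = θ·R_c·A = 4.380776·12.2740·189.5000 = 10189.321 mm³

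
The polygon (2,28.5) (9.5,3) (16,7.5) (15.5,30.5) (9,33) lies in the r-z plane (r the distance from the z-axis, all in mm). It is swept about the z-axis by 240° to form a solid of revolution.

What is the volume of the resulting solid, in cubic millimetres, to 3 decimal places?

Profile (r,z), 5 vertices: (2,28.5) (9.5,3) (16,7.5) (15.5,30.5) (9,33)
edge 0: (2,28.5)→(9.5,3)  cross = 2·3 − 9.5·28.5 = -264.7500; (r_i+r_j)·cross = 11.5·-264.7500 = -3044.6250
edge 1: (9.5,3)→(16,7.5)  cross = 9.5·7.5 − 16·3 = 23.2500; (r_i+r_j)·cross = 25.5·23.2500 = 592.8750
edge 2: (16,7.5)→(15.5,30.5)  cross = 16·30.5 − 15.5·7.5 = 371.7500; (r_i+r_j)·cross = 31.5·371.7500 = 11710.1250
edge 3: (15.5,30.5)→(9,33)  cross = 15.5·33 − 9·30.5 = 237.0000; (r_i+r_j)·cross = 24.5·237.0000 = 5806.5000
edge 4: (9,33)→(2,28.5)  cross = 9·28.5 − 2·33 = 190.5000; (r_i+r_j)·cross = 11·190.5000 = 2095.5000
Σcross = 557.7500 → A = |Σcross|/2 = 278.8750 mm²
Σ(r_i+r_j)·cross = 17160.3750 → first moment M = |Σ|/6 = 2860.0625
R_c = M/A = 2860.0625/278.8750 = 10.2557 mm
θ = 240° = 4.188790 rad
V = θ·R_c·A = 4.188790·10.2557·278.8750 = 11980.202 mm³

Volume = 11980.202 mm³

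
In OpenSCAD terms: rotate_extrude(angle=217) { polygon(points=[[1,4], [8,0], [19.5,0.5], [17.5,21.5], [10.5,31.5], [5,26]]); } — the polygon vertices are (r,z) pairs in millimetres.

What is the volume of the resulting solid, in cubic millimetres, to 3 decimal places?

Profile (r,z), 6 vertices: (1,4) (8,0) (19.5,0.5) (17.5,21.5) (10.5,31.5) (5,26)
edge 0: (1,4)→(8,0)  cross = 1·0 − 8·4 = -32.0000; (r_i+r_j)·cross = 9·-32.0000 = -288.0000
edge 1: (8,0)→(19.5,0.5)  cross = 8·0.5 − 19.5·0 = 4.0000; (r_i+r_j)·cross = 27.5·4.0000 = 110.0000
edge 2: (19.5,0.5)→(17.5,21.5)  cross = 19.5·21.5 − 17.5·0.5 = 410.5000; (r_i+r_j)·cross = 37·410.5000 = 15188.5000
edge 3: (17.5,21.5)→(10.5,31.5)  cross = 17.5·31.5 − 10.5·21.5 = 325.5000; (r_i+r_j)·cross = 28·325.5000 = 9114.0000
edge 4: (10.5,31.5)→(5,26)  cross = 10.5·26 − 5·31.5 = 115.5000; (r_i+r_j)·cross = 15.5·115.5000 = 1790.2500
edge 5: (5,26)→(1,4)  cross = 5·4 − 1·26 = -6.0000; (r_i+r_j)·cross = 6·-6.0000 = -36.0000
Σcross = 817.5000 → A = |Σcross|/2 = 408.7500 mm²
Σ(r_i+r_j)·cross = 25878.7500 → first moment M = |Σ|/6 = 4313.1250
R_c = M/A = 4313.1250/408.7500 = 10.5520 mm
θ = 217° = 3.787364 rad
V = θ·R_c·A = 3.787364·10.5520·408.7500 = 16335.376 mm³

Volume = 16335.376 mm³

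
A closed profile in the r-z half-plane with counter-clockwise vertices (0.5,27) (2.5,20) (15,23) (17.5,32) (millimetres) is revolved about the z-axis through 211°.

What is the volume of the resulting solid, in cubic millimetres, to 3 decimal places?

Profile (r,z), 4 vertices: (0.5,27) (2.5,20) (15,23) (17.5,32)
edge 0: (0.5,27)→(2.5,20)  cross = 0.5·20 − 2.5·27 = -57.5000; (r_i+r_j)·cross = 3·-57.5000 = -172.5000
edge 1: (2.5,20)→(15,23)  cross = 2.5·23 − 15·20 = -242.5000; (r_i+r_j)·cross = 17.5·-242.5000 = -4243.7500
edge 2: (15,23)→(17.5,32)  cross = 15·32 − 17.5·23 = 77.5000; (r_i+r_j)·cross = 32.5·77.5000 = 2518.7500
edge 3: (17.5,32)→(0.5,27)  cross = 17.5·27 − 0.5·32 = 456.5000; (r_i+r_j)·cross = 18·456.5000 = 8217.0000
Σcross = 234.0000 → A = |Σcross|/2 = 117.0000 mm²
Σ(r_i+r_j)·cross = 6319.5000 → first moment M = |Σ|/6 = 1053.2500
R_c = M/A = 1053.2500/117.0000 = 9.0021 mm
θ = 211° = 3.682645 rad
V = θ·R_c·A = 3.682645·9.0021·117.0000 = 3878.746 mm³

Volume = 3878.746 mm³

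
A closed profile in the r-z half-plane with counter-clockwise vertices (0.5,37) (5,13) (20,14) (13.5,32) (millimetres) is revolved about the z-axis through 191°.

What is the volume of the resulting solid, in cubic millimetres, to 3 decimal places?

Profile (r,z), 4 vertices: (0.5,37) (5,13) (20,14) (13.5,32)
edge 0: (0.5,37)→(5,13)  cross = 0.5·13 − 5·37 = -178.5000; (r_i+r_j)·cross = 5.5·-178.5000 = -981.7500
edge 1: (5,13)→(20,14)  cross = 5·14 − 20·13 = -190.0000; (r_i+r_j)·cross = 25·-190.0000 = -4750.0000
edge 2: (20,14)→(13.5,32)  cross = 20·32 − 13.5·14 = 451.0000; (r_i+r_j)·cross = 33.5·451.0000 = 15108.5000
edge 3: (13.5,32)→(0.5,37)  cross = 13.5·37 − 0.5·32 = 483.5000; (r_i+r_j)·cross = 14·483.5000 = 6769.0000
Σcross = 566.0000 → A = |Σcross|/2 = 283.0000 mm²
Σ(r_i+r_j)·cross = 16145.7500 → first moment M = |Σ|/6 = 2690.9583
R_c = M/A = 2690.9583/283.0000 = 9.5087 mm
θ = 191° = 3.333579 rad
V = θ·R_c·A = 3.333579·9.5087·283.0000 = 8970.522 mm³

Volume = 8970.522 mm³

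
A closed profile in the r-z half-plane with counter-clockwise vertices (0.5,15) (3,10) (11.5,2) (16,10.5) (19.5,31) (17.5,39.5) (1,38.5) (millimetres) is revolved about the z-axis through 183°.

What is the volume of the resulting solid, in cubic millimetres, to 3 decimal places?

Volume = 16615.740 mm³

Profile (r,z), 7 vertices: (0.5,15) (3,10) (11.5,2) (16,10.5) (19.5,31) (17.5,39.5) (1,38.5)
edge 0: (0.5,15)→(3,10)  cross = 0.5·10 − 3·15 = -40.0000; (r_i+r_j)·cross = 3.5·-40.0000 = -140.0000
edge 1: (3,10)→(11.5,2)  cross = 3·2 − 11.5·10 = -109.0000; (r_i+r_j)·cross = 14.5·-109.0000 = -1580.5000
edge 2: (11.5,2)→(16,10.5)  cross = 11.5·10.5 − 16·2 = 88.7500; (r_i+r_j)·cross = 27.5·88.7500 = 2440.6250
edge 3: (16,10.5)→(19.5,31)  cross = 16·31 − 19.5·10.5 = 291.2500; (r_i+r_j)·cross = 35.5·291.2500 = 10339.3750
edge 4: (19.5,31)→(17.5,39.5)  cross = 19.5·39.5 − 17.5·31 = 227.7500; (r_i+r_j)·cross = 37·227.7500 = 8426.7500
edge 5: (17.5,39.5)→(1,38.5)  cross = 17.5·38.5 − 1·39.5 = 634.2500; (r_i+r_j)·cross = 18.5·634.2500 = 11733.6250
edge 6: (1,38.5)→(0.5,15)  cross = 1·15 − 0.5·38.5 = -4.2500; (r_i+r_j)·cross = 1.5·-4.2500 = -6.3750
Σcross = 1088.7500 → A = |Σcross|/2 = 544.3750 mm²
Σ(r_i+r_j)·cross = 31213.5000 → first moment M = |Σ|/6 = 5202.2500
R_c = M/A = 5202.2500/544.3750 = 9.5564 mm
θ = 183° = 3.193953 rad
V = θ·R_c·A = 3.193953·9.5564·544.3750 = 16615.740 mm³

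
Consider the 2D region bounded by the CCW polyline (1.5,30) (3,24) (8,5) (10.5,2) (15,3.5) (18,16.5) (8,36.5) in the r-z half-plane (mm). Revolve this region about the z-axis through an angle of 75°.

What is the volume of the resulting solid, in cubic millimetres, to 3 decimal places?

Profile (r,z), 7 vertices: (1.5,30) (3,24) (8,5) (10.5,2) (15,3.5) (18,16.5) (8,36.5)
edge 0: (1.5,30)→(3,24)  cross = 1.5·24 − 3·30 = -54.0000; (r_i+r_j)·cross = 4.5·-54.0000 = -243.0000
edge 1: (3,24)→(8,5)  cross = 3·5 − 8·24 = -177.0000; (r_i+r_j)·cross = 11·-177.0000 = -1947.0000
edge 2: (8,5)→(10.5,2)  cross = 8·2 − 10.5·5 = -36.5000; (r_i+r_j)·cross = 18.5·-36.5000 = -675.2500
edge 3: (10.5,2)→(15,3.5)  cross = 10.5·3.5 − 15·2 = 6.7500; (r_i+r_j)·cross = 25.5·6.7500 = 172.1250
edge 4: (15,3.5)→(18,16.5)  cross = 15·16.5 − 18·3.5 = 184.5000; (r_i+r_j)·cross = 33·184.5000 = 6088.5000
edge 5: (18,16.5)→(8,36.5)  cross = 18·36.5 − 8·16.5 = 525.0000; (r_i+r_j)·cross = 26·525.0000 = 13650.0000
edge 6: (8,36.5)→(1.5,30)  cross = 8·30 − 1.5·36.5 = 185.2500; (r_i+r_j)·cross = 9.5·185.2500 = 1759.8750
Σcross = 634.0000 → A = |Σcross|/2 = 317.0000 mm²
Σ(r_i+r_j)·cross = 18805.2500 → first moment M = |Σ|/6 = 3134.2083
R_c = M/A = 3134.2083/317.0000 = 9.8871 mm
θ = 75° = 1.308997 rad
V = θ·R_c·A = 1.308997·9.8871·317.0000 = 4102.669 mm³

Volume = 4102.669 mm³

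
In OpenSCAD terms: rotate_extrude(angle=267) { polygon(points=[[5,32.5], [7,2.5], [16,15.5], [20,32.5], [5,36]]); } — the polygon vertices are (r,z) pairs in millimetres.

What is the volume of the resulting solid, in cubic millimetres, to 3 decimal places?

Profile (r,z), 5 vertices: (5,32.5) (7,2.5) (16,15.5) (20,32.5) (5,36)
edge 0: (5,32.5)→(7,2.5)  cross = 5·2.5 − 7·32.5 = -215.0000; (r_i+r_j)·cross = 12·-215.0000 = -2580.0000
edge 1: (7,2.5)→(16,15.5)  cross = 7·15.5 − 16·2.5 = 68.5000; (r_i+r_j)·cross = 23·68.5000 = 1575.5000
edge 2: (16,15.5)→(20,32.5)  cross = 16·32.5 − 20·15.5 = 210.0000; (r_i+r_j)·cross = 36·210.0000 = 7560.0000
edge 3: (20,32.5)→(5,36)  cross = 20·36 − 5·32.5 = 557.5000; (r_i+r_j)·cross = 25·557.5000 = 13937.5000
edge 4: (5,36)→(5,32.5)  cross = 5·32.5 − 5·36 = -17.5000; (r_i+r_j)·cross = 10·-17.5000 = -175.0000
Σcross = 603.5000 → A = |Σcross|/2 = 301.7500 mm²
Σ(r_i+r_j)·cross = 20318.0000 → first moment M = |Σ|/6 = 3386.3333
R_c = M/A = 3386.3333/301.7500 = 11.2223 mm
θ = 267° = 4.660029 rad
V = θ·R_c·A = 4.660029·11.2223·301.7500 = 15780.412 mm³

Volume = 15780.412 mm³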